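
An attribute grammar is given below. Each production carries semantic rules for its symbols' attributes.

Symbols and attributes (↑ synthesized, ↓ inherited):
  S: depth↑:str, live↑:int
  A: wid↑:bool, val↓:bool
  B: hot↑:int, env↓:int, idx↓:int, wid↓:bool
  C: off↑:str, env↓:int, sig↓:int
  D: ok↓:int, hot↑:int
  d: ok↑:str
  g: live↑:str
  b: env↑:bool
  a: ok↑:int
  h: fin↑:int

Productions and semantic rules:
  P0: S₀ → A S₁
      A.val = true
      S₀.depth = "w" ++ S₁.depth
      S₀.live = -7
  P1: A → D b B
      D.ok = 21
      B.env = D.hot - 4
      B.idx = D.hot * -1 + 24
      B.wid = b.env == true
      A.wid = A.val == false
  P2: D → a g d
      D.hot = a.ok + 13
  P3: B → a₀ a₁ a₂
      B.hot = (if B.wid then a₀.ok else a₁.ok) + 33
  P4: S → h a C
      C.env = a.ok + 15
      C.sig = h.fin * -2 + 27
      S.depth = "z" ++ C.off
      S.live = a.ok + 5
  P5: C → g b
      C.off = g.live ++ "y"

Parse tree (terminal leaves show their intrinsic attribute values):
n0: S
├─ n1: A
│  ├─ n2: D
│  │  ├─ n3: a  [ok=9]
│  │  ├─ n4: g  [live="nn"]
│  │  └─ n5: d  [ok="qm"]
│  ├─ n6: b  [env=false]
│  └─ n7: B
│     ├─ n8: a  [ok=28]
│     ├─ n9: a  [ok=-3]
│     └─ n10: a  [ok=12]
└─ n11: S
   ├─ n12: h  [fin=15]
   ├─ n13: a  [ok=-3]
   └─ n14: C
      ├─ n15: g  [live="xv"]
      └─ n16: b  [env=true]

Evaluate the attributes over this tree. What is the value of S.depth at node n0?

1. n1.val = true  [true]
2. n2.ok = 21  [21]
3. n3.ok = 9  [terminal]
4. n4.live = "nn"  [terminal]
5. n5.ok = "qm"  [terminal]
6. n2.hot = 22  [a.ok + 13]
7. n6.env = false  [terminal]
8. n7.env = 18  [D.hot - 4]
9. n7.idx = 2  [D.hot * -1 + 24]
10. n7.wid = false  [b.env == true]
11. n8.ok = 28  [terminal]
12. n9.ok = -3  [terminal]
13. n10.ok = 12  [terminal]
14. n7.hot = 30  [(if B.wid then a₀.ok else a₁.ok) + 33]
15. n1.wid = false  [A.val == false]
16. n12.fin = 15  [terminal]
17. n13.ok = -3  [terminal]
18. n14.env = 12  [a.ok + 15]
19. n14.sig = -3  [h.fin * -2 + 27]
20. n15.live = "xv"  [terminal]
21. n16.env = true  [terminal]
22. n14.off = "xvy"  [g.live ++ "y"]
23. n11.depth = "zxvy"  ["z" ++ C.off]
24. n11.live = 2  [a.ok + 5]
25. n0.depth = "wzxvy"  ["w" ++ S₁.depth]
26. n0.live = -7  [-7]

"wzxvy"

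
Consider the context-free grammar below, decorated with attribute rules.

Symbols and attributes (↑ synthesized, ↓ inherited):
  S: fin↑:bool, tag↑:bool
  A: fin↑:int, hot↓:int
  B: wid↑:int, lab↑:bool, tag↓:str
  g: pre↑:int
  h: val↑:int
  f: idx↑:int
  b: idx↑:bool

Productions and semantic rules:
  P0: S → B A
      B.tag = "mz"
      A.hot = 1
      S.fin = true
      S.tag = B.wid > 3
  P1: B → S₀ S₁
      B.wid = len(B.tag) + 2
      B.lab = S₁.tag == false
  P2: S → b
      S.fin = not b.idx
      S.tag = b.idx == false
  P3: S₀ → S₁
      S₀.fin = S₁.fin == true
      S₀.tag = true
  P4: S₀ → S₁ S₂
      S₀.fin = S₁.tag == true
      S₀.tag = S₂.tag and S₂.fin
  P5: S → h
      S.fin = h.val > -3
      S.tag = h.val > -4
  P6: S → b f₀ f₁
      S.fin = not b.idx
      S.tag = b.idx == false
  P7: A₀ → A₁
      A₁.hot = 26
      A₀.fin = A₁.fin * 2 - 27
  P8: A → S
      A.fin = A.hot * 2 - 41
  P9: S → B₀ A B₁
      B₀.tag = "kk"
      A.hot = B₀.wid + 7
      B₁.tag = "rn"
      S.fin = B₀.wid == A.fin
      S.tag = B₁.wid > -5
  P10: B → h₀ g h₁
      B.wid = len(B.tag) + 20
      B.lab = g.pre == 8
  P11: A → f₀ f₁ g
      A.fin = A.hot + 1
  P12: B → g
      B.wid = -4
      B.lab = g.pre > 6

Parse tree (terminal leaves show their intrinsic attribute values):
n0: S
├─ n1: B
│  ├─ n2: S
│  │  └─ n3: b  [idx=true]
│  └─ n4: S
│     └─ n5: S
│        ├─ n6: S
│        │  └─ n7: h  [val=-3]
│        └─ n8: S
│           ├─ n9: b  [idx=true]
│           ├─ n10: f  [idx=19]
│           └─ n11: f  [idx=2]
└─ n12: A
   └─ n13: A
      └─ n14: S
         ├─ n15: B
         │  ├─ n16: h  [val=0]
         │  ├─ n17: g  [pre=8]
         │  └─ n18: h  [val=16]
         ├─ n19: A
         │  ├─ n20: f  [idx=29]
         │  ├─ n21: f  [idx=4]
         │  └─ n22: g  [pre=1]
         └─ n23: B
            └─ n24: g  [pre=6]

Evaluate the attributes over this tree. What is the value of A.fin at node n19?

1. n1.tag = "mz"  ["mz"]
2. n3.idx = true  [terminal]
3. n2.fin = false  [not b.idx]
4. n2.tag = false  [b.idx == false]
5. n7.val = -3  [terminal]
6. n6.fin = false  [h.val > -3]
7. n6.tag = true  [h.val > -4]
8. n9.idx = true  [terminal]
9. n10.idx = 19  [terminal]
10. n11.idx = 2  [terminal]
11. n8.fin = false  [not b.idx]
12. n8.tag = false  [b.idx == false]
13. n5.fin = true  [S₁.tag == true]
14. n5.tag = false  [S₂.tag and S₂.fin]
15. n4.fin = true  [S₁.fin == true]
16. n4.tag = true  [true]
17. n1.wid = 4  [len(B.tag) + 2]
18. n1.lab = false  [S₁.tag == false]
19. n12.hot = 1  [1]
20. n13.hot = 26  [26]
21. n15.tag = "kk"  ["kk"]
22. n16.val = 0  [terminal]
23. n17.pre = 8  [terminal]
24. n18.val = 16  [terminal]
25. n15.wid = 22  [len(B.tag) + 20]
26. n15.lab = true  [g.pre == 8]
27. n19.hot = 29  [B₀.wid + 7]
28. n20.idx = 29  [terminal]
29. n21.idx = 4  [terminal]
30. n22.pre = 1  [terminal]
31. n19.fin = 30  [A.hot + 1]
32. n23.tag = "rn"  ["rn"]
33. n24.pre = 6  [terminal]
34. n23.wid = -4  [-4]
35. n23.lab = false  [g.pre > 6]
36. n14.fin = false  [B₀.wid == A.fin]
37. n14.tag = true  [B₁.wid > -5]
38. n13.fin = 11  [A.hot * 2 - 41]
39. n12.fin = -5  [A₁.fin * 2 - 27]
40. n0.fin = true  [true]
41. n0.tag = true  [B.wid > 3]

30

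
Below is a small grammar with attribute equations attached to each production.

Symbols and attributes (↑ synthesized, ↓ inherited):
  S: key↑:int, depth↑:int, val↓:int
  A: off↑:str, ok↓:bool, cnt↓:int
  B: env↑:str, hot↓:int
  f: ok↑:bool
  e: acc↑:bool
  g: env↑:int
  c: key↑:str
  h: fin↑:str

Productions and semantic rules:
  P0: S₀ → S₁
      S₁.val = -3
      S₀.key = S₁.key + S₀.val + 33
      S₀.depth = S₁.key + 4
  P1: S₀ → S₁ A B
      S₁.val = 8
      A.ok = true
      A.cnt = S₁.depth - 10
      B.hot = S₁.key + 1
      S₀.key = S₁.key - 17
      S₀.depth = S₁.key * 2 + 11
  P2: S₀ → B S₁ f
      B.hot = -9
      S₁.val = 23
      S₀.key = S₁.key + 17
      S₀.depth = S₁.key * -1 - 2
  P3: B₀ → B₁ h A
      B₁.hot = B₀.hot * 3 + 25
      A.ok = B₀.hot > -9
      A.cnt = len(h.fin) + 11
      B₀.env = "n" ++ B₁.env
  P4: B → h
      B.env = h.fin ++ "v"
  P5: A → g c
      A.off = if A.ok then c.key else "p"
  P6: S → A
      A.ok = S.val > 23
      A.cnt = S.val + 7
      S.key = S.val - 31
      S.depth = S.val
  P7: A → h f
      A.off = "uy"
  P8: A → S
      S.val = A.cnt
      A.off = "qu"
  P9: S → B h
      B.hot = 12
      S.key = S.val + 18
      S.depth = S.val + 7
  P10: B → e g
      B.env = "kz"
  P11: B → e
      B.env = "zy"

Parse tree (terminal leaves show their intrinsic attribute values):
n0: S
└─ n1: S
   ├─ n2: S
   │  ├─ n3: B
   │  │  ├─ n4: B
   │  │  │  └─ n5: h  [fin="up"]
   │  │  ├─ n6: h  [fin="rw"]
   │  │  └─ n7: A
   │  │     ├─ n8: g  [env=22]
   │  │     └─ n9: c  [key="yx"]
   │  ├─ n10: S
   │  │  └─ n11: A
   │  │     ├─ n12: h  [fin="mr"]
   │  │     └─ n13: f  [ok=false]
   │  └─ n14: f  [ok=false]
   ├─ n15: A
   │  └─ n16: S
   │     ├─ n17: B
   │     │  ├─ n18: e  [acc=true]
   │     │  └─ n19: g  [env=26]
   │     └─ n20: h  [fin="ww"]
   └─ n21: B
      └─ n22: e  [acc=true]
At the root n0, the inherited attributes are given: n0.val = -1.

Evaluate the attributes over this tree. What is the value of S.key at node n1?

1. n0.val = -1  [given at root]
2. n1.val = -3  [-3]
3. n2.val = 8  [8]
4. n3.hot = -9  [-9]
5. n4.hot = -2  [B₀.hot * 3 + 25]
6. n5.fin = "up"  [terminal]
7. n4.env = "upv"  [h.fin ++ "v"]
8. n6.fin = "rw"  [terminal]
9. n7.ok = false  [B₀.hot > -9]
10. n7.cnt = 13  [len(h.fin) + 11]
11. n8.env = 22  [terminal]
12. n9.key = "yx"  [terminal]
13. n7.off = "p"  [if A.ok then c.key else "p"]
14. n3.env = "nupv"  ["n" ++ B₁.env]
15. n10.val = 23  [23]
16. n11.ok = false  [S.val > 23]
17. n11.cnt = 30  [S.val + 7]
18. n12.fin = "mr"  [terminal]
19. n13.ok = false  [terminal]
20. n11.off = "uy"  ["uy"]
21. n10.key = -8  [S.val - 31]
22. n10.depth = 23  [S.val]
23. n14.ok = false  [terminal]
24. n2.key = 9  [S₁.key + 17]
25. n2.depth = 6  [S₁.key * -1 - 2]
26. n15.ok = true  [true]
27. n15.cnt = -4  [S₁.depth - 10]
28. n16.val = -4  [A.cnt]
29. n17.hot = 12  [12]
30. n18.acc = true  [terminal]
31. n19.env = 26  [terminal]
32. n17.env = "kz"  ["kz"]
33. n20.fin = "ww"  [terminal]
34. n16.key = 14  [S.val + 18]
35. n16.depth = 3  [S.val + 7]
36. n15.off = "qu"  ["qu"]
37. n21.hot = 10  [S₁.key + 1]
38. n22.acc = true  [terminal]
39. n21.env = "zy"  ["zy"]
40. n1.key = -8  [S₁.key - 17]
41. n1.depth = 29  [S₁.key * 2 + 11]
42. n0.key = 24  [S₁.key + S₀.val + 33]
43. n0.depth = -4  [S₁.key + 4]

-8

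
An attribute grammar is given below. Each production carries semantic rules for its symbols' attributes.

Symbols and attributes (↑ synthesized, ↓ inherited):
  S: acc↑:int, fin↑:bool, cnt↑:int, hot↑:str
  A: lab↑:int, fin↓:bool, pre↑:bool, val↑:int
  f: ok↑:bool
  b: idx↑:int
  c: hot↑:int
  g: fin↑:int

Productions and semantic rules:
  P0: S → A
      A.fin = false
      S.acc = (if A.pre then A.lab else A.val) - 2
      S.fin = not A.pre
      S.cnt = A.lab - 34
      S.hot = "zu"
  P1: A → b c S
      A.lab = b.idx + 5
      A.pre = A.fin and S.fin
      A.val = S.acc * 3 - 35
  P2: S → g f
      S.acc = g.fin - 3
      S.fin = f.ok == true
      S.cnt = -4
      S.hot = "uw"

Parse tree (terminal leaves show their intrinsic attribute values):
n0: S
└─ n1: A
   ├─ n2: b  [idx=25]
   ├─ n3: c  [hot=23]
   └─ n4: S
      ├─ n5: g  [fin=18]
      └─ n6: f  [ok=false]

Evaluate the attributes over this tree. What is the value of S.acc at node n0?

1. n1.fin = false  [false]
2. n2.idx = 25  [terminal]
3. n3.hot = 23  [terminal]
4. n5.fin = 18  [terminal]
5. n6.ok = false  [terminal]
6. n4.acc = 15  [g.fin - 3]
7. n4.fin = false  [f.ok == true]
8. n4.cnt = -4  [-4]
9. n4.hot = "uw"  ["uw"]
10. n1.lab = 30  [b.idx + 5]
11. n1.pre = false  [A.fin and S.fin]
12. n1.val = 10  [S.acc * 3 - 35]
13. n0.acc = 8  [(if A.pre then A.lab else A.val) - 2]
14. n0.fin = true  [not A.pre]
15. n0.cnt = -4  [A.lab - 34]
16. n0.hot = "zu"  ["zu"]

8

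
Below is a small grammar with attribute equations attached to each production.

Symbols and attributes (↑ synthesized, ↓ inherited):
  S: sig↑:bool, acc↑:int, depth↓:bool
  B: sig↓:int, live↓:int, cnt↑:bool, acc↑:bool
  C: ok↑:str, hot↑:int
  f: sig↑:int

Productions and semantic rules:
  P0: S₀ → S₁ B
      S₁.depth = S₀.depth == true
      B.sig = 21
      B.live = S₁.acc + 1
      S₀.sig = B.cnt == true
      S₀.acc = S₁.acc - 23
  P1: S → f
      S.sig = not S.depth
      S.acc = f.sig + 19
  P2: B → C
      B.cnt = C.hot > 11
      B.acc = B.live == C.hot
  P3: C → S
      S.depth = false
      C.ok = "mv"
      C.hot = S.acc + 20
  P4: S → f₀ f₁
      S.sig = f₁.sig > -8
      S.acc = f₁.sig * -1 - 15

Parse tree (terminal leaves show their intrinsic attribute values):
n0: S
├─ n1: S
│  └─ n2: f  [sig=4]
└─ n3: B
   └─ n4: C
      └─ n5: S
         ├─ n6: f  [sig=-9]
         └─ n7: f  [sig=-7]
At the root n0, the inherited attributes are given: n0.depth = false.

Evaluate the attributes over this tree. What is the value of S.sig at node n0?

true

1. n0.depth = false  [given at root]
2. n1.depth = false  [S₀.depth == true]
3. n2.sig = 4  [terminal]
4. n1.sig = true  [not S.depth]
5. n1.acc = 23  [f.sig + 19]
6. n3.sig = 21  [21]
7. n3.live = 24  [S₁.acc + 1]
8. n5.depth = false  [false]
9. n6.sig = -9  [terminal]
10. n7.sig = -7  [terminal]
11. n5.sig = true  [f₁.sig > -8]
12. n5.acc = -8  [f₁.sig * -1 - 15]
13. n4.ok = "mv"  ["mv"]
14. n4.hot = 12  [S.acc + 20]
15. n3.cnt = true  [C.hot > 11]
16. n3.acc = false  [B.live == C.hot]
17. n0.sig = true  [B.cnt == true]
18. n0.acc = 0  [S₁.acc - 23]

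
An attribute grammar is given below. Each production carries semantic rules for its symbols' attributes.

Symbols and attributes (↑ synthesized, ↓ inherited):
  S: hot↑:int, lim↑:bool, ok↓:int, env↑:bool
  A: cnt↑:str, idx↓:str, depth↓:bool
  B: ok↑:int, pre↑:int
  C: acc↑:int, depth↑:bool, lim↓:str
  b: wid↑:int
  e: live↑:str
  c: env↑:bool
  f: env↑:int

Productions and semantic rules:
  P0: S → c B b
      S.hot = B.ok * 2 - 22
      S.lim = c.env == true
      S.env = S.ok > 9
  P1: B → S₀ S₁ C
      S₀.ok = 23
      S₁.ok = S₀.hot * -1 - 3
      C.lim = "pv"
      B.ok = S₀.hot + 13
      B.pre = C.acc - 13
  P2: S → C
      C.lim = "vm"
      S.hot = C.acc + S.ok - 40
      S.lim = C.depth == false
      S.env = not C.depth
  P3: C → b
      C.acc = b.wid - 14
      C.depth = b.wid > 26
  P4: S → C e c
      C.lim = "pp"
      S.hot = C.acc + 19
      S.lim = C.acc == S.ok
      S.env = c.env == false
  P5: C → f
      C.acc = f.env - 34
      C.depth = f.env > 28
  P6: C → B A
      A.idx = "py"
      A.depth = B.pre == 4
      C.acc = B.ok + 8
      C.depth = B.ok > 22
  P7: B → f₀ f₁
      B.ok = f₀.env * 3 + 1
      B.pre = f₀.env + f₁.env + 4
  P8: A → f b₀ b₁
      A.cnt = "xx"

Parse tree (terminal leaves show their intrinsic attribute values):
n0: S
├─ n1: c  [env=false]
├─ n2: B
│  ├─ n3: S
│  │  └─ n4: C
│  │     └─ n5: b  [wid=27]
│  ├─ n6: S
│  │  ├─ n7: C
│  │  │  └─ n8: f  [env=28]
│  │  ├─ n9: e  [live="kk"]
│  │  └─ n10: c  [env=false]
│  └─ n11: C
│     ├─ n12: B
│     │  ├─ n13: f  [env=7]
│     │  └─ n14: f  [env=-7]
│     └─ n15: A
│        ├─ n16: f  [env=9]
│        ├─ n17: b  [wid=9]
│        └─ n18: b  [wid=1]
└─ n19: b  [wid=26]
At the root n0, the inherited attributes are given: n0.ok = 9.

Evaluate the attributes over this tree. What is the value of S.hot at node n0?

-4

1. n0.ok = 9  [given at root]
2. n1.env = false  [terminal]
3. n3.ok = 23  [23]
4. n4.lim = "vm"  ["vm"]
5. n5.wid = 27  [terminal]
6. n4.acc = 13  [b.wid - 14]
7. n4.depth = true  [b.wid > 26]
8. n3.hot = -4  [C.acc + S.ok - 40]
9. n3.lim = false  [C.depth == false]
10. n3.env = false  [not C.depth]
11. n6.ok = 1  [S₀.hot * -1 - 3]
12. n7.lim = "pp"  ["pp"]
13. n8.env = 28  [terminal]
14. n7.acc = -6  [f.env - 34]
15. n7.depth = false  [f.env > 28]
16. n9.live = "kk"  [terminal]
17. n10.env = false  [terminal]
18. n6.hot = 13  [C.acc + 19]
19. n6.lim = false  [C.acc == S.ok]
20. n6.env = true  [c.env == false]
21. n11.lim = "pv"  ["pv"]
22. n13.env = 7  [terminal]
23. n14.env = -7  [terminal]
24. n12.ok = 22  [f₀.env * 3 + 1]
25. n12.pre = 4  [f₀.env + f₁.env + 4]
26. n15.idx = "py"  ["py"]
27. n15.depth = true  [B.pre == 4]
28. n16.env = 9  [terminal]
29. n17.wid = 9  [terminal]
30. n18.wid = 1  [terminal]
31. n15.cnt = "xx"  ["xx"]
32. n11.acc = 30  [B.ok + 8]
33. n11.depth = false  [B.ok > 22]
34. n2.ok = 9  [S₀.hot + 13]
35. n2.pre = 17  [C.acc - 13]
36. n19.wid = 26  [terminal]
37. n0.hot = -4  [B.ok * 2 - 22]
38. n0.lim = false  [c.env == true]
39. n0.env = false  [S.ok > 9]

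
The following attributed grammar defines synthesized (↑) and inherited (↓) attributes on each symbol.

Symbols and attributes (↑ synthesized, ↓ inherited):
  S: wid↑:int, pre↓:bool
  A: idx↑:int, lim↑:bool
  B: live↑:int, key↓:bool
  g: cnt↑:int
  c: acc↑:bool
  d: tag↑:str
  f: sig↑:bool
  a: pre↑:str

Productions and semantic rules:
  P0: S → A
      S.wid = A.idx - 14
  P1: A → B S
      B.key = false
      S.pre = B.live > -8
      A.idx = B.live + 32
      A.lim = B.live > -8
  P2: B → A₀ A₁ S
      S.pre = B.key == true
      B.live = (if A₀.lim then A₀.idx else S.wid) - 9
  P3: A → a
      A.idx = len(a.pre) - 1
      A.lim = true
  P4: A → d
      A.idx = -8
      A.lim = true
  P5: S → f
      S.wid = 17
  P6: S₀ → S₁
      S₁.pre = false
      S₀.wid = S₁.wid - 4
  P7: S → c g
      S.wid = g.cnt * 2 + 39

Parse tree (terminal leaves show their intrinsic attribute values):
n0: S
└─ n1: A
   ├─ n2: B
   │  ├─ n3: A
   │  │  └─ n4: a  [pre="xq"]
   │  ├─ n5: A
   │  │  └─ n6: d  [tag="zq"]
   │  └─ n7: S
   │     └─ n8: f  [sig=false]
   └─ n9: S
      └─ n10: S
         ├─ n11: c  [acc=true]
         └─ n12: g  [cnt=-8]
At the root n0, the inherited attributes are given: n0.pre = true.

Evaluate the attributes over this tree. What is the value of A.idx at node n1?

24

1. n0.pre = true  [given at root]
2. n2.key = false  [false]
3. n4.pre = "xq"  [terminal]
4. n3.idx = 1  [len(a.pre) - 1]
5. n3.lim = true  [true]
6. n6.tag = "zq"  [terminal]
7. n5.idx = -8  [-8]
8. n5.lim = true  [true]
9. n7.pre = false  [B.key == true]
10. n8.sig = false  [terminal]
11. n7.wid = 17  [17]
12. n2.live = -8  [(if A₀.lim then A₀.idx else S.wid) - 9]
13. n9.pre = false  [B.live > -8]
14. n10.pre = false  [false]
15. n11.acc = true  [terminal]
16. n12.cnt = -8  [terminal]
17. n10.wid = 23  [g.cnt * 2 + 39]
18. n9.wid = 19  [S₁.wid - 4]
19. n1.idx = 24  [B.live + 32]
20. n1.lim = false  [B.live > -8]
21. n0.wid = 10  [A.idx - 14]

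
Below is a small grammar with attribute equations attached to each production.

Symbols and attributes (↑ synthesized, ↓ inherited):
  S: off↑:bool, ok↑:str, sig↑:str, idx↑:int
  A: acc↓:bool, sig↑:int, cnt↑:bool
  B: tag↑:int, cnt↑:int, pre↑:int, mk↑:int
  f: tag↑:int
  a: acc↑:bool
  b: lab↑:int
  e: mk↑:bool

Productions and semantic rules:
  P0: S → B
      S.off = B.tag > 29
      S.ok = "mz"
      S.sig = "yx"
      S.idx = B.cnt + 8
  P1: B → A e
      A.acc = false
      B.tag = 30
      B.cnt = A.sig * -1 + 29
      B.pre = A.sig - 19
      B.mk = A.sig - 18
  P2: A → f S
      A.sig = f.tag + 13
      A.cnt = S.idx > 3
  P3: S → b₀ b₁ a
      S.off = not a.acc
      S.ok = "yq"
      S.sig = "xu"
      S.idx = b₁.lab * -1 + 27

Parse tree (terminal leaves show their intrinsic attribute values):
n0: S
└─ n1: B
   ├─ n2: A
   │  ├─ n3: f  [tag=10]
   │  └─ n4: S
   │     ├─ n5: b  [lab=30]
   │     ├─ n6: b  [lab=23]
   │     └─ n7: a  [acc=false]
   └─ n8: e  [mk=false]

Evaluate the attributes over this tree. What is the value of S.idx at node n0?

1. n2.acc = false  [false]
2. n3.tag = 10  [terminal]
3. n5.lab = 30  [terminal]
4. n6.lab = 23  [terminal]
5. n7.acc = false  [terminal]
6. n4.off = true  [not a.acc]
7. n4.ok = "yq"  ["yq"]
8. n4.sig = "xu"  ["xu"]
9. n4.idx = 4  [b₁.lab * -1 + 27]
10. n2.sig = 23  [f.tag + 13]
11. n2.cnt = true  [S.idx > 3]
12. n8.mk = false  [terminal]
13. n1.tag = 30  [30]
14. n1.cnt = 6  [A.sig * -1 + 29]
15. n1.pre = 4  [A.sig - 19]
16. n1.mk = 5  [A.sig - 18]
17. n0.off = true  [B.tag > 29]
18. n0.ok = "mz"  ["mz"]
19. n0.sig = "yx"  ["yx"]
20. n0.idx = 14  [B.cnt + 8]

14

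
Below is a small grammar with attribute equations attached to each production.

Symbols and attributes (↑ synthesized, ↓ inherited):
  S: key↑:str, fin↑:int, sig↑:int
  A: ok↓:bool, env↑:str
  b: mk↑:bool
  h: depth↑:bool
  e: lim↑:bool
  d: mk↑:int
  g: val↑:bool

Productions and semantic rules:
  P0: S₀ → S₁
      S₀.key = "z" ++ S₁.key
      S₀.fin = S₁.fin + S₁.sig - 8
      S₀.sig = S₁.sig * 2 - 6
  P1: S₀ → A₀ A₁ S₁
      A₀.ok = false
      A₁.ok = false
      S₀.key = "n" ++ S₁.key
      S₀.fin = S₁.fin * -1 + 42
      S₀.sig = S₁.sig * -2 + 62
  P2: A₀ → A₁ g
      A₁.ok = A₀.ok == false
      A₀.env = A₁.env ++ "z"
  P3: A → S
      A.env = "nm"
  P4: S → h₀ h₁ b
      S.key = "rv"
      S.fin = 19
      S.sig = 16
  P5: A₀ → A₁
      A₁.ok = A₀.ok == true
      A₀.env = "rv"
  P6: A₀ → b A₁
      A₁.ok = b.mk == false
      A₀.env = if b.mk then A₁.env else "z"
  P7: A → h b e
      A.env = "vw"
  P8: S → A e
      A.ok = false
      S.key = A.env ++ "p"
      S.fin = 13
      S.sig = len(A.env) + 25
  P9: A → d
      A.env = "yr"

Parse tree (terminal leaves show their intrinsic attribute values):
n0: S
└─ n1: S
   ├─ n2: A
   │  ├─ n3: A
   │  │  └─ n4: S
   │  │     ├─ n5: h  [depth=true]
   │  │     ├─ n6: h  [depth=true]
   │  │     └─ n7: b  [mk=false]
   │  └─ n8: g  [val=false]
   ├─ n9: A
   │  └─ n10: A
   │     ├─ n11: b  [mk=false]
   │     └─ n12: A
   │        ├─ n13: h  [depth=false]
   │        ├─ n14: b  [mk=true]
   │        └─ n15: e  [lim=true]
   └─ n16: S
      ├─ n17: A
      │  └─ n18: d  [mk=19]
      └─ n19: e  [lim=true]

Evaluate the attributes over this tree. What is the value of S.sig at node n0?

1. n2.ok = false  [false]
2. n3.ok = true  [A₀.ok == false]
3. n5.depth = true  [terminal]
4. n6.depth = true  [terminal]
5. n7.mk = false  [terminal]
6. n4.key = "rv"  ["rv"]
7. n4.fin = 19  [19]
8. n4.sig = 16  [16]
9. n3.env = "nm"  ["nm"]
10. n8.val = false  [terminal]
11. n2.env = "nmz"  [A₁.env ++ "z"]
12. n9.ok = false  [false]
13. n10.ok = false  [A₀.ok == true]
14. n11.mk = false  [terminal]
15. n12.ok = true  [b.mk == false]
16. n13.depth = false  [terminal]
17. n14.mk = true  [terminal]
18. n15.lim = true  [terminal]
19. n12.env = "vw"  ["vw"]
20. n10.env = "z"  [if b.mk then A₁.env else "z"]
21. n9.env = "rv"  ["rv"]
22. n17.ok = false  [false]
23. n18.mk = 19  [terminal]
24. n17.env = "yr"  ["yr"]
25. n19.lim = true  [terminal]
26. n16.key = "yrp"  [A.env ++ "p"]
27. n16.fin = 13  [13]
28. n16.sig = 27  [len(A.env) + 25]
29. n1.key = "nyrp"  ["n" ++ S₁.key]
30. n1.fin = 29  [S₁.fin * -1 + 42]
31. n1.sig = 8  [S₁.sig * -2 + 62]
32. n0.key = "znyrp"  ["z" ++ S₁.key]
33. n0.fin = 29  [S₁.fin + S₁.sig - 8]
34. n0.sig = 10  [S₁.sig * 2 - 6]

10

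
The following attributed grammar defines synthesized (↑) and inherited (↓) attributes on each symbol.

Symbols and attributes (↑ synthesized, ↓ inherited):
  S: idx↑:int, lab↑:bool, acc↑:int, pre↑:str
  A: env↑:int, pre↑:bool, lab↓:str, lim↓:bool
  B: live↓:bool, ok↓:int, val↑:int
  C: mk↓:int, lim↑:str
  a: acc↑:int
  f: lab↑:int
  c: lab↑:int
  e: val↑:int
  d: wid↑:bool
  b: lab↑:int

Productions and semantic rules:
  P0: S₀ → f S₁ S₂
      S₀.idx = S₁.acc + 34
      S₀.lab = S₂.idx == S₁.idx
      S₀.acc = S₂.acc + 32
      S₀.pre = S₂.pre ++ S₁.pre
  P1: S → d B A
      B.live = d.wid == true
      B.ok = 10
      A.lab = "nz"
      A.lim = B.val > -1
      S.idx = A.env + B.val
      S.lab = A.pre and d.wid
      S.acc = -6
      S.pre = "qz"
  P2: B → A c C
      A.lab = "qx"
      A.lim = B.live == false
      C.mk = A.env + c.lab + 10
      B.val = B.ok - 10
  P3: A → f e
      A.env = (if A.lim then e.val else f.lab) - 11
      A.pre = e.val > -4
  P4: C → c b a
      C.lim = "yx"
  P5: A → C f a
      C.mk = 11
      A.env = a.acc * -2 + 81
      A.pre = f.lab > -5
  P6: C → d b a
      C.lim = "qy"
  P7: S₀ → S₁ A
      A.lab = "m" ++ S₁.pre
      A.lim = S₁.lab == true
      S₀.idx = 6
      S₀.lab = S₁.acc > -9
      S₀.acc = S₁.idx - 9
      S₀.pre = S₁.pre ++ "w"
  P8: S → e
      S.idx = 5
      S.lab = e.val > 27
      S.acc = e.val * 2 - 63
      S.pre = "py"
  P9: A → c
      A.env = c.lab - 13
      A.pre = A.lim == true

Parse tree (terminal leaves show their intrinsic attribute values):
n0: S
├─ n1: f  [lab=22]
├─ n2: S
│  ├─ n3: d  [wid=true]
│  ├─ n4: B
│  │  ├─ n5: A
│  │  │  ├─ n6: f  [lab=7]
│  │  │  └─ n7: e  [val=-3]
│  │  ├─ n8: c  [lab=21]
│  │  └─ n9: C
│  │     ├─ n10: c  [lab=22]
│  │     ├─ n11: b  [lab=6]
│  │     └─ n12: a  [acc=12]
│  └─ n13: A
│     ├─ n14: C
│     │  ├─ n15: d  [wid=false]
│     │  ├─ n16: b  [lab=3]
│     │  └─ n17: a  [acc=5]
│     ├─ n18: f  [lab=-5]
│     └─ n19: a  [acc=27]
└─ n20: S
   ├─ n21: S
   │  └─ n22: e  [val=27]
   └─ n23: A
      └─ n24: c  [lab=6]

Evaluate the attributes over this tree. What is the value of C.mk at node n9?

27

1. n1.lab = 22  [terminal]
2. n3.wid = true  [terminal]
3. n4.live = true  [d.wid == true]
4. n4.ok = 10  [10]
5. n5.lab = "qx"  ["qx"]
6. n5.lim = false  [B.live == false]
7. n6.lab = 7  [terminal]
8. n7.val = -3  [terminal]
9. n5.env = -4  [(if A.lim then e.val else f.lab) - 11]
10. n5.pre = true  [e.val > -4]
11. n8.lab = 21  [terminal]
12. n9.mk = 27  [A.env + c.lab + 10]
13. n10.lab = 22  [terminal]
14. n11.lab = 6  [terminal]
15. n12.acc = 12  [terminal]
16. n9.lim = "yx"  ["yx"]
17. n4.val = 0  [B.ok - 10]
18. n13.lab = "nz"  ["nz"]
19. n13.lim = true  [B.val > -1]
20. n14.mk = 11  [11]
21. n15.wid = false  [terminal]
22. n16.lab = 3  [terminal]
23. n17.acc = 5  [terminal]
24. n14.lim = "qy"  ["qy"]
25. n18.lab = -5  [terminal]
26. n19.acc = 27  [terminal]
27. n13.env = 27  [a.acc * -2 + 81]
28. n13.pre = false  [f.lab > -5]
29. n2.idx = 27  [A.env + B.val]
30. n2.lab = false  [A.pre and d.wid]
31. n2.acc = -6  [-6]
32. n2.pre = "qz"  ["qz"]
33. n22.val = 27  [terminal]
34. n21.idx = 5  [5]
35. n21.lab = false  [e.val > 27]
36. n21.acc = -9  [e.val * 2 - 63]
37. n21.pre = "py"  ["py"]
38. n23.lab = "mpy"  ["m" ++ S₁.pre]
39. n23.lim = false  [S₁.lab == true]
40. n24.lab = 6  [terminal]
41. n23.env = -7  [c.lab - 13]
42. n23.pre = false  [A.lim == true]
43. n20.idx = 6  [6]
44. n20.lab = false  [S₁.acc > -9]
45. n20.acc = -4  [S₁.idx - 9]
46. n20.pre = "pyw"  [S₁.pre ++ "w"]
47. n0.idx = 28  [S₁.acc + 34]
48. n0.lab = false  [S₂.idx == S₁.idx]
49. n0.acc = 28  [S₂.acc + 32]
50. n0.pre = "pywqz"  [S₂.pre ++ S₁.pre]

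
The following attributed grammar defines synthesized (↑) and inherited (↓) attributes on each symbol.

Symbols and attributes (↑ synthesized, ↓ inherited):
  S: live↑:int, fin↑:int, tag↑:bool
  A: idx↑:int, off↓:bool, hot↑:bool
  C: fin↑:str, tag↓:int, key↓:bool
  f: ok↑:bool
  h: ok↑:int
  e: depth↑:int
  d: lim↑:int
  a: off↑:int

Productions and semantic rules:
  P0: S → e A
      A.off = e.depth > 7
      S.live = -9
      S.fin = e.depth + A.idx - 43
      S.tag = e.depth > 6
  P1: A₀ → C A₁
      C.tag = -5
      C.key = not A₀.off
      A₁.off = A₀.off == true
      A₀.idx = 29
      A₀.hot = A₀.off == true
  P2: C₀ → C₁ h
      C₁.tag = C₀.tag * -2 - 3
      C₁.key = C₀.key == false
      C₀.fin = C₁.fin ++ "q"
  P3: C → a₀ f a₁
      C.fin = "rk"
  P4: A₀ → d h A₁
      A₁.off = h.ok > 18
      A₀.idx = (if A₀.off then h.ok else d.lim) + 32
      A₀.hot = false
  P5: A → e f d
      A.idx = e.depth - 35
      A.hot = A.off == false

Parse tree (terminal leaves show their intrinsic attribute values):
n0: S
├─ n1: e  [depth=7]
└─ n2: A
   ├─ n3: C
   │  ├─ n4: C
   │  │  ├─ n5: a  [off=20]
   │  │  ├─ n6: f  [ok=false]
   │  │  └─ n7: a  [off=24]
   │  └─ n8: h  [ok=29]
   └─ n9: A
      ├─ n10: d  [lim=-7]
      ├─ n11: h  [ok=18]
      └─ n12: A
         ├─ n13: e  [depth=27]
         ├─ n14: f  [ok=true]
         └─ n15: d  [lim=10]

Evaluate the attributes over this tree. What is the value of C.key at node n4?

false

1. n1.depth = 7  [terminal]
2. n2.off = false  [e.depth > 7]
3. n3.tag = -5  [-5]
4. n3.key = true  [not A₀.off]
5. n4.tag = 7  [C₀.tag * -2 - 3]
6. n4.key = false  [C₀.key == false]
7. n5.off = 20  [terminal]
8. n6.ok = false  [terminal]
9. n7.off = 24  [terminal]
10. n4.fin = "rk"  ["rk"]
11. n8.ok = 29  [terminal]
12. n3.fin = "rkq"  [C₁.fin ++ "q"]
13. n9.off = false  [A₀.off == true]
14. n10.lim = -7  [terminal]
15. n11.ok = 18  [terminal]
16. n12.off = false  [h.ok > 18]
17. n13.depth = 27  [terminal]
18. n14.ok = true  [terminal]
19. n15.lim = 10  [terminal]
20. n12.idx = -8  [e.depth - 35]
21. n12.hot = true  [A.off == false]
22. n9.idx = 25  [(if A₀.off then h.ok else d.lim) + 32]
23. n9.hot = false  [false]
24. n2.idx = 29  [29]
25. n2.hot = false  [A₀.off == true]
26. n0.live = -9  [-9]
27. n0.fin = -7  [e.depth + A.idx - 43]
28. n0.tag = true  [e.depth > 6]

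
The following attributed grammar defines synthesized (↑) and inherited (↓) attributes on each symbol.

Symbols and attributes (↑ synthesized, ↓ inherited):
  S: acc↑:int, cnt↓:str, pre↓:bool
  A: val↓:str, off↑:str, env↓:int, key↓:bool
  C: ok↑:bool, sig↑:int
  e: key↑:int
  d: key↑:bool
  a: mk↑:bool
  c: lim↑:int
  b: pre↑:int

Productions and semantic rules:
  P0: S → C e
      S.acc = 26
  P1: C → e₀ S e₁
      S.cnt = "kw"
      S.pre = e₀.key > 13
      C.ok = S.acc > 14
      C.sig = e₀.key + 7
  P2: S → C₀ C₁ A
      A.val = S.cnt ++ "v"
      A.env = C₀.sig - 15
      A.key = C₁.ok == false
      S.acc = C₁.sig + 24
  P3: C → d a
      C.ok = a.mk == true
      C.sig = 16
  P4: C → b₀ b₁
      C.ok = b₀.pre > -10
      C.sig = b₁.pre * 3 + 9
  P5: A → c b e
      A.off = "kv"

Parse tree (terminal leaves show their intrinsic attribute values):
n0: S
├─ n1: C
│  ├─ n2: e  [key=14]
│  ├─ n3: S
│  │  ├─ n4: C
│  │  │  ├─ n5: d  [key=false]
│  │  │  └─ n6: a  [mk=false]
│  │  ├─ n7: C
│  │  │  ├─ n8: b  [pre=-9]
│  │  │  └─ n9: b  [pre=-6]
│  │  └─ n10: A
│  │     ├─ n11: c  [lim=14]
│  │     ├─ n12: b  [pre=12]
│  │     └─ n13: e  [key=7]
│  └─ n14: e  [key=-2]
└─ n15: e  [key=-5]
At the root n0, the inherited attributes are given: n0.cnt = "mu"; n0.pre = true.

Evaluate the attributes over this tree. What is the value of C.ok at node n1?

true

1. n0.cnt = "mu"  [given at root]
2. n0.pre = true  [given at root]
3. n2.key = 14  [terminal]
4. n3.cnt = "kw"  ["kw"]
5. n3.pre = true  [e₀.key > 13]
6. n5.key = false  [terminal]
7. n6.mk = false  [terminal]
8. n4.ok = false  [a.mk == true]
9. n4.sig = 16  [16]
10. n8.pre = -9  [terminal]
11. n9.pre = -6  [terminal]
12. n7.ok = true  [b₀.pre > -10]
13. n7.sig = -9  [b₁.pre * 3 + 9]
14. n10.val = "kwv"  [S.cnt ++ "v"]
15. n10.env = 1  [C₀.sig - 15]
16. n10.key = false  [C₁.ok == false]
17. n11.lim = 14  [terminal]
18. n12.pre = 12  [terminal]
19. n13.key = 7  [terminal]
20. n10.off = "kv"  ["kv"]
21. n3.acc = 15  [C₁.sig + 24]
22. n14.key = -2  [terminal]
23. n1.ok = true  [S.acc > 14]
24. n1.sig = 21  [e₀.key + 7]
25. n15.key = -5  [terminal]
26. n0.acc = 26  [26]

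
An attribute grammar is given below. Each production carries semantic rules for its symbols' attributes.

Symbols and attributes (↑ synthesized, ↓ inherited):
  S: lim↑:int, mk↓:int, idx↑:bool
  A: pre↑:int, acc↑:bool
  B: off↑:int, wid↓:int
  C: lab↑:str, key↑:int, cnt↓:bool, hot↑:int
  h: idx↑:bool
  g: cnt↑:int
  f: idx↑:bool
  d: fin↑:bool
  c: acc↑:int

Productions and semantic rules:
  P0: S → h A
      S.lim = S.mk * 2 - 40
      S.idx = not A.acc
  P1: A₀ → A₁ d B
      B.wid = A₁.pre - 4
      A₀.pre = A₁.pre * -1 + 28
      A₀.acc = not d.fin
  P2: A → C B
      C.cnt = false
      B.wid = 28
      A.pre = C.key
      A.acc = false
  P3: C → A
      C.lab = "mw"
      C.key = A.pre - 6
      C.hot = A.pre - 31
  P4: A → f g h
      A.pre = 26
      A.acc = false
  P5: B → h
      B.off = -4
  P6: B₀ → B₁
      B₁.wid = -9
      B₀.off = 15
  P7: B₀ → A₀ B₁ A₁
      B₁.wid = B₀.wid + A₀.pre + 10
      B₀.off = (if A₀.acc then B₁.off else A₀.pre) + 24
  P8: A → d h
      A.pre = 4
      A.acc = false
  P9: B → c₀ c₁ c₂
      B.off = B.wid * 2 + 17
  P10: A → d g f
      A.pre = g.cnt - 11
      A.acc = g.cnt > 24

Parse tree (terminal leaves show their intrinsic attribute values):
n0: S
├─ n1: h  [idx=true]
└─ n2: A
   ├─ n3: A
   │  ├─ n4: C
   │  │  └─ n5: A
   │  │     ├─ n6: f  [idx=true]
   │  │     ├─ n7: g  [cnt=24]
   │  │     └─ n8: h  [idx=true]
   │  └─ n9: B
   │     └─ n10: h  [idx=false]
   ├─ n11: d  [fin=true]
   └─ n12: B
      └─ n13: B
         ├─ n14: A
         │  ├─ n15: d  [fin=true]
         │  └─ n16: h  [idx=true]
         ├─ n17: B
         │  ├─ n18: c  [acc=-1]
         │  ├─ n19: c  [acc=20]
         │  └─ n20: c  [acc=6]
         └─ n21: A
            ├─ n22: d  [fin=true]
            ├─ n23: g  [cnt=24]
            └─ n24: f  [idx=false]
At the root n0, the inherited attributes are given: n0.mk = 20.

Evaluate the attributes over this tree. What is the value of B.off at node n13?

28

1. n0.mk = 20  [given at root]
2. n1.idx = true  [terminal]
3. n4.cnt = false  [false]
4. n6.idx = true  [terminal]
5. n7.cnt = 24  [terminal]
6. n8.idx = true  [terminal]
7. n5.pre = 26  [26]
8. n5.acc = false  [false]
9. n4.lab = "mw"  ["mw"]
10. n4.key = 20  [A.pre - 6]
11. n4.hot = -5  [A.pre - 31]
12. n9.wid = 28  [28]
13. n10.idx = false  [terminal]
14. n9.off = -4  [-4]
15. n3.pre = 20  [C.key]
16. n3.acc = false  [false]
17. n11.fin = true  [terminal]
18. n12.wid = 16  [A₁.pre - 4]
19. n13.wid = -9  [-9]
20. n15.fin = true  [terminal]
21. n16.idx = true  [terminal]
22. n14.pre = 4  [4]
23. n14.acc = false  [false]
24. n17.wid = 5  [B₀.wid + A₀.pre + 10]
25. n18.acc = -1  [terminal]
26. n19.acc = 20  [terminal]
27. n20.acc = 6  [terminal]
28. n17.off = 27  [B.wid * 2 + 17]
29. n22.fin = true  [terminal]
30. n23.cnt = 24  [terminal]
31. n24.idx = false  [terminal]
32. n21.pre = 13  [g.cnt - 11]
33. n21.acc = false  [g.cnt > 24]
34. n13.off = 28  [(if A₀.acc then B₁.off else A₀.pre) + 24]
35. n12.off = 15  [15]
36. n2.pre = 8  [A₁.pre * -1 + 28]
37. n2.acc = false  [not d.fin]
38. n0.lim = 0  [S.mk * 2 - 40]
39. n0.idx = true  [not A.acc]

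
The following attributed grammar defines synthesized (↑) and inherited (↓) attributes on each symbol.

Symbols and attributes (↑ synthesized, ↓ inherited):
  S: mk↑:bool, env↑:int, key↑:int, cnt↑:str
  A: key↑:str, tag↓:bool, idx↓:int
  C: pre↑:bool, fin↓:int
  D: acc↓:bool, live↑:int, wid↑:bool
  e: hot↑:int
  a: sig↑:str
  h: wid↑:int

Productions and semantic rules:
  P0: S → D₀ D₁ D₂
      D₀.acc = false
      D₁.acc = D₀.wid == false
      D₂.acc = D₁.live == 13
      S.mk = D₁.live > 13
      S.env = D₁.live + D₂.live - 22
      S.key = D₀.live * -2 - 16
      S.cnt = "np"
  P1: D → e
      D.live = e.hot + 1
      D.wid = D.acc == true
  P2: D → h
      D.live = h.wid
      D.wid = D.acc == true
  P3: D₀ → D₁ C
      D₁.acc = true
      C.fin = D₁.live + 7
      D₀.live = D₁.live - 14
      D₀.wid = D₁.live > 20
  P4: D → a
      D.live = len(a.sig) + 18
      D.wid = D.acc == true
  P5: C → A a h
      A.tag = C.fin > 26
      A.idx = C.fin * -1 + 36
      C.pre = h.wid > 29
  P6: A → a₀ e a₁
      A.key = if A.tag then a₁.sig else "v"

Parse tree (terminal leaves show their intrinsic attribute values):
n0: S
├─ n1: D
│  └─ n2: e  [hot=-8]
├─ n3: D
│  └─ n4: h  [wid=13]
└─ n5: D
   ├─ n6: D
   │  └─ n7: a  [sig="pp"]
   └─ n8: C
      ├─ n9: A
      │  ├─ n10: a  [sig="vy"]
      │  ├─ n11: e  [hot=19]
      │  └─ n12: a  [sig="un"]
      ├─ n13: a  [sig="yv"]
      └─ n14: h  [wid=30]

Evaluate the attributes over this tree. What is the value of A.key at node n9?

1. n1.acc = false  [false]
2. n2.hot = -8  [terminal]
3. n1.live = -7  [e.hot + 1]
4. n1.wid = false  [D.acc == true]
5. n3.acc = true  [D₀.wid == false]
6. n4.wid = 13  [terminal]
7. n3.live = 13  [h.wid]
8. n3.wid = true  [D.acc == true]
9. n5.acc = true  [D₁.live == 13]
10. n6.acc = true  [true]
11. n7.sig = "pp"  [terminal]
12. n6.live = 20  [len(a.sig) + 18]
13. n6.wid = true  [D.acc == true]
14. n8.fin = 27  [D₁.live + 7]
15. n9.tag = true  [C.fin > 26]
16. n9.idx = 9  [C.fin * -1 + 36]
17. n10.sig = "vy"  [terminal]
18. n11.hot = 19  [terminal]
19. n12.sig = "un"  [terminal]
20. n9.key = "un"  [if A.tag then a₁.sig else "v"]
21. n13.sig = "yv"  [terminal]
22. n14.wid = 30  [terminal]
23. n8.pre = true  [h.wid > 29]
24. n5.live = 6  [D₁.live - 14]
25. n5.wid = false  [D₁.live > 20]
26. n0.mk = false  [D₁.live > 13]
27. n0.env = -3  [D₁.live + D₂.live - 22]
28. n0.key = -2  [D₀.live * -2 - 16]
29. n0.cnt = "np"  ["np"]

"un"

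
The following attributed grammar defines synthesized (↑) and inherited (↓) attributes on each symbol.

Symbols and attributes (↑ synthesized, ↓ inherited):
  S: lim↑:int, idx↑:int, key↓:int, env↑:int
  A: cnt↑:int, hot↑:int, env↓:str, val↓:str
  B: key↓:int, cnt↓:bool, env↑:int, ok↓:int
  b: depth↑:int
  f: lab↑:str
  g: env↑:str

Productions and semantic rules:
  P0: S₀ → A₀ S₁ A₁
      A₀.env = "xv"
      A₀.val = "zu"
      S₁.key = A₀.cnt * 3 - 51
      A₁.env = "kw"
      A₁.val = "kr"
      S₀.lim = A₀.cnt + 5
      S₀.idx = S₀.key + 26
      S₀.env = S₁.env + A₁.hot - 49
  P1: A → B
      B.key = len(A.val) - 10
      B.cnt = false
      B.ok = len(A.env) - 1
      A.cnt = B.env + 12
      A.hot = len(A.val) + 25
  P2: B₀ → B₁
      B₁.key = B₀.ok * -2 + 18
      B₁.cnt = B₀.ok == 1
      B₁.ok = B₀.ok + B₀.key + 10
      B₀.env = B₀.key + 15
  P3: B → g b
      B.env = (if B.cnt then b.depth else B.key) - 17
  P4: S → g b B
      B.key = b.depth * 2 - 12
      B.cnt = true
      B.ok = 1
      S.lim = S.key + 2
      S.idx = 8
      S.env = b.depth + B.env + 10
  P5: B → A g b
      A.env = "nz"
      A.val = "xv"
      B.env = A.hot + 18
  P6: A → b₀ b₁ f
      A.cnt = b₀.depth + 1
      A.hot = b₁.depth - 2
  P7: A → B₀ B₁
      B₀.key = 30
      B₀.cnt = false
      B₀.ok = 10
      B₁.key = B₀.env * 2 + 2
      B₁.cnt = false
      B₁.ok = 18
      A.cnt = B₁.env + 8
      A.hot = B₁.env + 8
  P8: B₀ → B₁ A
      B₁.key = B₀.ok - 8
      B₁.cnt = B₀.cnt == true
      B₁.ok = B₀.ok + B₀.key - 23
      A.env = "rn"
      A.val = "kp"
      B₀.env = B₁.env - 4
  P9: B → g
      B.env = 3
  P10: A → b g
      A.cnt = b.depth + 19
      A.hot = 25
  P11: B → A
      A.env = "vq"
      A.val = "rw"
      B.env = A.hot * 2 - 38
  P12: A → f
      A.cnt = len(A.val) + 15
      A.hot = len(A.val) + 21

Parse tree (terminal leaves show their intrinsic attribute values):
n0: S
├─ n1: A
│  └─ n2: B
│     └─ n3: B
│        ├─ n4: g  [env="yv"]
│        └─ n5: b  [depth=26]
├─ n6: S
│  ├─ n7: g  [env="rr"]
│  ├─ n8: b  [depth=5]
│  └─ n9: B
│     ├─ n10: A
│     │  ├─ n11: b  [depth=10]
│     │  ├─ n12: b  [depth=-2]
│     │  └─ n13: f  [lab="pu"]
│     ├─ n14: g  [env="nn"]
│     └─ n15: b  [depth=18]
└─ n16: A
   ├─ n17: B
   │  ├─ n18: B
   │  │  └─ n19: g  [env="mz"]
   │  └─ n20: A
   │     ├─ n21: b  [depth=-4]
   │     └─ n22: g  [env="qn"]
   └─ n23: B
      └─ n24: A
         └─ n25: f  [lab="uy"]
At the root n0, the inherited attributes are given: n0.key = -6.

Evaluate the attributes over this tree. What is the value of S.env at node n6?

1. n0.key = -6  [given at root]
2. n1.env = "xv"  ["xv"]
3. n1.val = "zu"  ["zu"]
4. n2.key = -8  [len(A.val) - 10]
5. n2.cnt = false  [false]
6. n2.ok = 1  [len(A.env) - 1]
7. n3.key = 16  [B₀.ok * -2 + 18]
8. n3.cnt = true  [B₀.ok == 1]
9. n3.ok = 3  [B₀.ok + B₀.key + 10]
10. n4.env = "yv"  [terminal]
11. n5.depth = 26  [terminal]
12. n3.env = 9  [(if B.cnt then b.depth else B.key) - 17]
13. n2.env = 7  [B₀.key + 15]
14. n1.cnt = 19  [B.env + 12]
15. n1.hot = 27  [len(A.val) + 25]
16. n6.key = 6  [A₀.cnt * 3 - 51]
17. n7.env = "rr"  [terminal]
18. n8.depth = 5  [terminal]
19. n9.key = -2  [b.depth * 2 - 12]
20. n9.cnt = true  [true]
21. n9.ok = 1  [1]
22. n10.env = "nz"  ["nz"]
23. n10.val = "xv"  ["xv"]
24. n11.depth = 10  [terminal]
25. n12.depth = -2  [terminal]
26. n13.lab = "pu"  [terminal]
27. n10.cnt = 11  [b₀.depth + 1]
28. n10.hot = -4  [b₁.depth - 2]
29. n14.env = "nn"  [terminal]
30. n15.depth = 18  [terminal]
31. n9.env = 14  [A.hot + 18]
32. n6.lim = 8  [S.key + 2]
33. n6.idx = 8  [8]
34. n6.env = 29  [b.depth + B.env + 10]
35. n16.env = "kw"  ["kw"]
36. n16.val = "kr"  ["kr"]
37. n17.key = 30  [30]
38. n17.cnt = false  [false]
39. n17.ok = 10  [10]
40. n18.key = 2  [B₀.ok - 8]
41. n18.cnt = false  [B₀.cnt == true]
42. n18.ok = 17  [B₀.ok + B₀.key - 23]
43. n19.env = "mz"  [terminal]
44. n18.env = 3  [3]
45. n20.env = "rn"  ["rn"]
46. n20.val = "kp"  ["kp"]
47. n21.depth = -4  [terminal]
48. n22.env = "qn"  [terminal]
49. n20.cnt = 15  [b.depth + 19]
50. n20.hot = 25  [25]
51. n17.env = -1  [B₁.env - 4]
52. n23.key = 0  [B₀.env * 2 + 2]
53. n23.cnt = false  [false]
54. n23.ok = 18  [18]
55. n24.env = "vq"  ["vq"]
56. n24.val = "rw"  ["rw"]
57. n25.lab = "uy"  [terminal]
58. n24.cnt = 17  [len(A.val) + 15]
59. n24.hot = 23  [len(A.val) + 21]
60. n23.env = 8  [A.hot * 2 - 38]
61. n16.cnt = 16  [B₁.env + 8]
62. n16.hot = 16  [B₁.env + 8]
63. n0.lim = 24  [A₀.cnt + 5]
64. n0.idx = 20  [S₀.key + 26]
65. n0.env = -4  [S₁.env + A₁.hot - 49]

29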